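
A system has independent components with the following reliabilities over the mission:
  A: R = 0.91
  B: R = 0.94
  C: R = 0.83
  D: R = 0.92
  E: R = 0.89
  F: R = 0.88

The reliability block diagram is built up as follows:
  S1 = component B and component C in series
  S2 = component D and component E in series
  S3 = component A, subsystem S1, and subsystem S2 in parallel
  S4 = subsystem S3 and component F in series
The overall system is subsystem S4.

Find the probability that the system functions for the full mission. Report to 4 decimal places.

Series (B and C): 0.940000 × 0.830000 = 0.780200
Series (D and E): 0.920000 × 0.890000 = 0.818800
Parallel (A, [0.780200], and [0.818800]): 1 − (1 − 0.910000)(1 − 0.780200)(1 − 0.818800) = 0.996416
Series ([0.996416] and F): 0.996416 × 0.880000 = 0.8768

0.8768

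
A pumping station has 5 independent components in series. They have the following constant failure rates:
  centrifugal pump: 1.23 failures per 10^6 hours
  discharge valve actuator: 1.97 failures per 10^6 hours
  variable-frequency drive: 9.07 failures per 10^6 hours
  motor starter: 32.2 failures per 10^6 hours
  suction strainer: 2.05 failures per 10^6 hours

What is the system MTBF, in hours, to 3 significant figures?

21500

Series of exponential components: λ_sys = Σ λ_i
λ_sys = 0.00000123 + 0.00000197 + 0.00000907 + 0.0000322 + 0.00000205 = 4.6520e-05 /h
MTBF = 1 / λ_sys = 21500 h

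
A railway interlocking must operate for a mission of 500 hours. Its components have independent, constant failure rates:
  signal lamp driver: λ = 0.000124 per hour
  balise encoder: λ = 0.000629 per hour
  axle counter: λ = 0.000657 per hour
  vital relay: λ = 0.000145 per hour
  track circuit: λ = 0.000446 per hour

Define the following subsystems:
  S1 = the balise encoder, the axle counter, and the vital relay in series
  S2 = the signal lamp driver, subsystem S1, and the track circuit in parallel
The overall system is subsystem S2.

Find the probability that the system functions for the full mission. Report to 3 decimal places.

R(signal lamp driver) = exp(−0.000124 × 500) = 0.93988
R(balise encoder) = exp(−0.000629 × 500) = 0.73015
R(axle counter) = exp(−0.000657 × 500) = 0.72000
R(vital relay) = exp(−0.000145 × 500) = 0.93007
R(track circuit) = exp(−0.000446 × 500) = 0.80011
Series (balise encoder, axle counter, and vital relay): 0.73015 × 0.72000 × 0.93007 = 0.48895
Parallel (signal lamp driver, [0.48895], and track circuit): 1 − (1 − 0.93988)(1 − 0.48895)(1 − 0.80011) = 0.994

0.994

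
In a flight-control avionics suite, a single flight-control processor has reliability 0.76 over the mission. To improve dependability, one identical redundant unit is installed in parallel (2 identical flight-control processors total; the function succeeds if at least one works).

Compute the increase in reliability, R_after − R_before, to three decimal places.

0.182

R_before = 0.76
R_after = 1 − (1 − 0.76)^2 = 0.942
ΔR = 0.942 − 0.76 = 0.182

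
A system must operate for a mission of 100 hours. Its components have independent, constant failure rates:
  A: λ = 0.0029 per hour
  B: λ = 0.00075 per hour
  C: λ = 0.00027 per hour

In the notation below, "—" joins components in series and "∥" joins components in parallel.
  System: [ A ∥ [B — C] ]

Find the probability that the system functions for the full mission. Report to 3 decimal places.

R(A) = exp(−0.0029 × 100) = 0.74826
R(B) = exp(−0.00075 × 100) = 0.92774
R(C) = exp(−0.00027 × 100) = 0.97336
Series (B and C): 0.92774 × 0.97336 = 0.90303
Parallel (A and [0.90303]): 1 − (1 − 0.74826)(1 − 0.90303) = 0.976

0.976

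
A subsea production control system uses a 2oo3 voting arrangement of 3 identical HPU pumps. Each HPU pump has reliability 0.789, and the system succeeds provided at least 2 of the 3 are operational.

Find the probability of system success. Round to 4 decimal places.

0.8852

R = Σ_{i=2}^{3} C(3,i) p^i (1−p)^{3−i} with p = 0.789
C(3,2)·0.789^2·0.211^1 = 0.394056
C(3,3)·0.789^3·0.211^0 = 0.491169
Sum = 0.8852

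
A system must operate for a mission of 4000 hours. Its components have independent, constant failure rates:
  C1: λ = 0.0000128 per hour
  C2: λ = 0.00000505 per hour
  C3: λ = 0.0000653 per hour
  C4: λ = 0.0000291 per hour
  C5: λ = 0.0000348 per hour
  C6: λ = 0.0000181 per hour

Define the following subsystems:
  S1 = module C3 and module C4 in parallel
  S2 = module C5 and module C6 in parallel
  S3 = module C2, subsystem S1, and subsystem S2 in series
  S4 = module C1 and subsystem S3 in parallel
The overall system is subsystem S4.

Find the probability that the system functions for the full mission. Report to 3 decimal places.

0.997

R(C1) = exp(−0.0000128 × 4000) = 0.95009
R(C2) = exp(−0.00000505 × 4000) = 0.98000
R(C3) = exp(−0.0000653 × 4000) = 0.77013
R(C4) = exp(−0.0000291 × 4000) = 0.89012
R(C5) = exp(−0.0000348 × 4000) = 0.87005
R(C6) = exp(−0.0000181 × 4000) = 0.93016
Parallel (C3 and C4): 1 − (1 − 0.77013)(1 − 0.89012) = 0.97474
Parallel (C5 and C6): 1 − (1 − 0.87005)(1 − 0.93016) = 0.99092
Series (C2, [0.97474], and [0.99092]): 0.98000 × 0.97474 × 0.99092 = 0.94657
Parallel (C1 and [0.94657]): 1 − (1 − 0.95009)(1 − 0.94657) = 0.997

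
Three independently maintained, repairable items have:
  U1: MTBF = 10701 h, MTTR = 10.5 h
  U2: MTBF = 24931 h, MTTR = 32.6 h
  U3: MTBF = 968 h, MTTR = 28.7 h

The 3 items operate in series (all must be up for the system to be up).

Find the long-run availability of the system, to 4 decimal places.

A(U1) = MTBF/(MTBF+MTTR) = 10701/(10701+10.5) = 0.999020
A(U2) = MTBF/(MTBF+MTTR) = 24931/(24931+32.6) = 0.998694
A(U3) = MTBF/(MTBF+MTTR) = 968/(968+28.7) = 0.971205
Series availability: 0.999020 × 0.998694 × 0.971205 = 0.9690

0.9690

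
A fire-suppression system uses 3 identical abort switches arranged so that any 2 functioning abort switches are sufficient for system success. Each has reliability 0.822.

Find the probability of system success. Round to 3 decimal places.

R = Σ_{i=2}^{3} C(3,i) p^i (1−p)^{3−i} with p = 0.822
C(3,2)·0.822^2·0.178^1 = 0.36082
C(3,3)·0.822^3·0.178^0 = 0.55541
Sum = 0.916

0.916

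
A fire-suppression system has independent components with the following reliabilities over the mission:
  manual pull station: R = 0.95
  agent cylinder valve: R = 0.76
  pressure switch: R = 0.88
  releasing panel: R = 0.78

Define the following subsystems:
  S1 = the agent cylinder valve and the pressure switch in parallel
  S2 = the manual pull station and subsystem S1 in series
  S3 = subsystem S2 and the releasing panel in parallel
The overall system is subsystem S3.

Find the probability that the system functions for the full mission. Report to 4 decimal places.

Parallel (agent cylinder valve and pressure switch): 1 − (1 − 0.760000)(1 − 0.880000) = 0.971200
Series (manual pull station and [0.971200]): 0.950000 × 0.971200 = 0.922640
Parallel ([0.922640] and releasing panel): 1 − (1 − 0.922640)(1 − 0.780000) = 0.9830

0.9830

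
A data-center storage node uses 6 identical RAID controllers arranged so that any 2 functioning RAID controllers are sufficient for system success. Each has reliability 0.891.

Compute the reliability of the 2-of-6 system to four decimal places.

R = Σ_{i=2}^{6} C(6,i) p^i (1−p)^{6−i} with p = 0.891
C(6,2)·0.891^2·0.109^4 = 0.001681
C(6,3)·0.891^3·0.109^3 = 0.018321
C(6,4)·0.891^4·0.109^2 = 0.112319
C(6,5)·0.891^5·0.109^1 = 0.367254
C(6,6)·0.891^6·0.109^0 = 0.500341
Sum = 0.9999

0.9999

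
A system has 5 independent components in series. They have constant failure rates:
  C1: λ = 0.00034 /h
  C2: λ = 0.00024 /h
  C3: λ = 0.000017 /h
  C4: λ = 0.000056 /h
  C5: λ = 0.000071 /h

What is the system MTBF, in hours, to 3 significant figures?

1380

Series of exponential components: λ_sys = Σ λ_i
λ_sys = 0.00034 + 0.00024 + 0.000017 + 0.000056 + 0.000071 = 7.2400e-04 /h
MTBF = 1 / λ_sys = 1380 h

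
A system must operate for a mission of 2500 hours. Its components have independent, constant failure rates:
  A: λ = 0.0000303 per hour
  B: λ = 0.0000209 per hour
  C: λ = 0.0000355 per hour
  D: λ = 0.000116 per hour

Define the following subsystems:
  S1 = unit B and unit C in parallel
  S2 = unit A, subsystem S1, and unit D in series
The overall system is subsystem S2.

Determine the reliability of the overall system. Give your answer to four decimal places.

0.6907

R(A) = exp(−0.0000303 × 2500) = 0.927048
R(B) = exp(−0.0000209 × 2500) = 0.949092
R(C) = exp(−0.0000355 × 2500) = 0.915074
R(D) = exp(−0.000116 × 2500) = 0.748264
Parallel (B and C): 1 − (1 − 0.949092)(1 − 0.915074) = 0.995677
Series (A, [0.995677], and D): 0.927048 × 0.995677 × 0.748264 = 0.6907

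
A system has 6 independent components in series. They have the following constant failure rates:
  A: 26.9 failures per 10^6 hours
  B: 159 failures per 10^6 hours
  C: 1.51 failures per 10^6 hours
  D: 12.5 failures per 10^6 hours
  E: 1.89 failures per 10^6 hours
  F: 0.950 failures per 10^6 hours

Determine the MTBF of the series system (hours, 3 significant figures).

4930

Series of exponential components: λ_sys = Σ λ_i
λ_sys = 0.0000269 + 0.000159 + 0.00000151 + 0.0000125 + 0.00000189 + 0.000000950 = 2.0275e-04 /h
MTBF = 1 / λ_sys = 4930 h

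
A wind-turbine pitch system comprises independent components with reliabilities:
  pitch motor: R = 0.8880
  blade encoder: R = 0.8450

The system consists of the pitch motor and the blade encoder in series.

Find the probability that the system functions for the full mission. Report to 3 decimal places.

0.750

Series (pitch motor and blade encoder): 0.88800 × 0.84500 = 0.750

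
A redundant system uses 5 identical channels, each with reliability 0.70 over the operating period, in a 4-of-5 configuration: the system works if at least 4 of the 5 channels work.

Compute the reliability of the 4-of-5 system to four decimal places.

R = Σ_{i=4}^{5} C(5,i) p^i (1−p)^{5−i} with p = 0.70
C(5,4)·0.70^4·0.30^1 = 0.360150
C(5,5)·0.70^5·0.30^0 = 0.168070
Sum = 0.5282

0.5282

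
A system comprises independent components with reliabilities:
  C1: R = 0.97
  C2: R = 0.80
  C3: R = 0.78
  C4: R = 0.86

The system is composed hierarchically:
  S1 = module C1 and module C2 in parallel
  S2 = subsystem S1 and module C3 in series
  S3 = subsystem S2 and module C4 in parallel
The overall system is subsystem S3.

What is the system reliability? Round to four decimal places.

0.9685

Parallel (C1 and C2): 1 − (1 − 0.970000)(1 − 0.800000) = 0.994000
Series ([0.994000] and C3): 0.994000 × 0.780000 = 0.775320
Parallel ([0.775320] and C4): 1 − (1 − 0.775320)(1 − 0.860000) = 0.9685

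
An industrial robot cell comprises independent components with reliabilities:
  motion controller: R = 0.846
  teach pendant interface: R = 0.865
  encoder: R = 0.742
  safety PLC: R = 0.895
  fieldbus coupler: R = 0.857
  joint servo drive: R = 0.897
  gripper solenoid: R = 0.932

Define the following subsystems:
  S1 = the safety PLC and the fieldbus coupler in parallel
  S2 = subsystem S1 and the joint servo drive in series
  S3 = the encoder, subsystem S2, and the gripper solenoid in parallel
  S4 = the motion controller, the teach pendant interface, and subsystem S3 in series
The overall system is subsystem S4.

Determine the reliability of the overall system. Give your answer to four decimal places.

Parallel (safety PLC and fieldbus coupler): 1 − (1 − 0.895000)(1 − 0.857000) = 0.984985
Series ([0.984985] and joint servo drive): 0.984985 × 0.897000 = 0.883532
Parallel (encoder, [0.883532], and gripper solenoid): 1 − (1 − 0.742000)(1 − 0.883532)(1 − 0.932000) = 0.997957
Series (motion controller, teach pendant interface, and [0.997957]): 0.846000 × 0.865000 × 0.997957 = 0.7303

0.7303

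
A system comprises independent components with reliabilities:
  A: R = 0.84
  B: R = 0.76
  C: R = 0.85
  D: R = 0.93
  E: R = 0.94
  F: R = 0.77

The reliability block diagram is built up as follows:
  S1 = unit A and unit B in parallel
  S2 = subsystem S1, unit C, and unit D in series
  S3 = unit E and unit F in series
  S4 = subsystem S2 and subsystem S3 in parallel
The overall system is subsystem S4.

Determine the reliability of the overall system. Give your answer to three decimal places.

Parallel (A and B): 1 − (1 − 0.84000)(1 − 0.76000) = 0.96160
Series ([0.96160], C, and D): 0.96160 × 0.85000 × 0.93000 = 0.76014
Series (E and F): 0.94000 × 0.77000 = 0.72380
Parallel ([0.76014] and [0.72380]): 1 − (1 − 0.76014)(1 − 0.72380) = 0.934

0.934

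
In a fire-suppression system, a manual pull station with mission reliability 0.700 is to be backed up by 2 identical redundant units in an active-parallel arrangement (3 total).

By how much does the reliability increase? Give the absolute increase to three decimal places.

R_before = 0.700
R_after = 1 − (1 − 0.700)^3 = 0.973
ΔR = 0.973 − 0.700 = 0.273

0.273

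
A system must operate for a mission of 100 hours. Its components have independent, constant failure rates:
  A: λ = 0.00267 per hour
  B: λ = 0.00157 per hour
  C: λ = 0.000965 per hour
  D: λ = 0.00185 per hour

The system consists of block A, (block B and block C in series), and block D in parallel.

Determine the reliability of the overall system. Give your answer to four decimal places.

R(A) = exp(−0.00267 × 100) = 0.765673
R(B) = exp(−0.00157 × 100) = 0.854704
R(C) = exp(−0.000965 × 100) = 0.908010
R(D) = exp(−0.00185 × 100) = 0.831104
Series (B and C): 0.854704 × 0.908010 = 0.776080
Parallel (A, [0.776080], and D): 1 − (1 − 0.765673)(1 − 0.776080)(1 − 0.831104) = 0.9911

0.9911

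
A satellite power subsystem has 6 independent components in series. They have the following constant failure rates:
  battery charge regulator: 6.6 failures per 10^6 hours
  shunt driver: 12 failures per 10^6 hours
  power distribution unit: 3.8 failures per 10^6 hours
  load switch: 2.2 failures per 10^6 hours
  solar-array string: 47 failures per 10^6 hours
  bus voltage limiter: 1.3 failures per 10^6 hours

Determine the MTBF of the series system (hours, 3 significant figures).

Series of exponential components: λ_sys = Σ λ_i
λ_sys = 0.0000066 + 0.000012 + 0.0000038 + 0.0000022 + 0.000047 + 0.0000013 = 7.2900e-05 /h
MTBF = 1 / λ_sys = 13700 h

13700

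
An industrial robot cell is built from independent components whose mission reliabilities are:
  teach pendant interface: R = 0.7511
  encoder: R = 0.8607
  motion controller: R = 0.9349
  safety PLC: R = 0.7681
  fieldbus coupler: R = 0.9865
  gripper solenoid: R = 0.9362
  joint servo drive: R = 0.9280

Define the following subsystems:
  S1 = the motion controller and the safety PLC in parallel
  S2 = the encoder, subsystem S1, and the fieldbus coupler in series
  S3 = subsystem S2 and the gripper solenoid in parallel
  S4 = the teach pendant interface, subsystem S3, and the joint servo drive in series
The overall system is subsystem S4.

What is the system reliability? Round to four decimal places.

Parallel (motion controller and safety PLC): 1 − (1 − 0.934900)(1 − 0.768100) = 0.984903
Series (encoder, [0.984903], and fieldbus coupler): 0.860700 × 0.984903 × 0.986500 = 0.836262
Parallel ([0.836262] and gripper solenoid): 1 − (1 − 0.836262)(1 − 0.936200) = 0.989554
Series (teach pendant interface, [0.989554], and joint servo drive): 0.751100 × 0.989554 × 0.928000 = 0.6897

0.6897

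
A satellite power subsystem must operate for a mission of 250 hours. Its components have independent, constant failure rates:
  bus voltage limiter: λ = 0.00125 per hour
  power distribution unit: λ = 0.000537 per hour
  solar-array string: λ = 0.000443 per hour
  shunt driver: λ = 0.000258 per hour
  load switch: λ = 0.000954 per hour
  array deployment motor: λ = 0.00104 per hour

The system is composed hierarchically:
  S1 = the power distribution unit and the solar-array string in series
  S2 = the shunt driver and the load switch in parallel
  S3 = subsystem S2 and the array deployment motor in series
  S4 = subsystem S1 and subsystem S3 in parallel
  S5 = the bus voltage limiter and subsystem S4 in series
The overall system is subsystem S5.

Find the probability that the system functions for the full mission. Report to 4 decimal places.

0.6936

R(bus voltage limiter) = exp(−0.00125 × 250) = 0.731616
R(power distribution unit) = exp(−0.000537 × 250) = 0.874371
R(solar-array string) = exp(−0.000443 × 250) = 0.895163
R(shunt driver) = exp(−0.000258 × 250) = 0.937536
R(load switch) = exp(−0.000954 × 250) = 0.787809
R(array deployment motor) = exp(−0.00104 × 250) = 0.771052
Series (power distribution unit and solar-array string): 0.874371 × 0.895163 = 0.782705
Parallel (shunt driver and load switch): 1 − (1 − 0.937536)(1 − 0.787809) = 0.986746
Series ([0.986746] and array deployment motor): 0.986746 × 0.771052 = 0.760832
Parallel ([0.782705] and [0.760832]): 1 − (1 − 0.782705)(1 − 0.760832) = 0.948030
Series (bus voltage limiter and [0.948030]): 0.731616 × 0.948030 = 0.6936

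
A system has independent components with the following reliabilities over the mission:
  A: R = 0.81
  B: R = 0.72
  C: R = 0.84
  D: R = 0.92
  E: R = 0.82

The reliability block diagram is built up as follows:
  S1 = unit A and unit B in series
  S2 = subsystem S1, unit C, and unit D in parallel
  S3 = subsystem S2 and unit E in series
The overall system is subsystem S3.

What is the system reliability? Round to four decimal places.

0.8156

Series (A and B): 0.810000 × 0.720000 = 0.583200
Parallel ([0.583200], C, and D): 1 − (1 − 0.583200)(1 − 0.840000)(1 − 0.920000) = 0.994665
Series ([0.994665] and E): 0.994665 × 0.820000 = 0.8156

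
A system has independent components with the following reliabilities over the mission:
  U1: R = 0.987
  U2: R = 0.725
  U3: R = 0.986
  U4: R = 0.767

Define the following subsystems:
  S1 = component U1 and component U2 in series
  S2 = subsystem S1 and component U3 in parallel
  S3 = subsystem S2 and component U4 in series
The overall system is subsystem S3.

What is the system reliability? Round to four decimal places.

Series (U1 and U2): 0.987000 × 0.725000 = 0.715575
Parallel ([0.715575] and U3): 1 − (1 − 0.715575)(1 − 0.986000) = 0.996018
Series ([0.996018] and U4): 0.996018 × 0.767000 = 0.7639

0.7639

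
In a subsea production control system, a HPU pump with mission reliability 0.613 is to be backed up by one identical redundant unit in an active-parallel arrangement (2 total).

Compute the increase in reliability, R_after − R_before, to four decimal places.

0.2372

R_before = 0.613
R_after = 1 − (1 − 0.613)^2 = 0.8502
ΔR = 0.8502 − 0.613 = 0.2372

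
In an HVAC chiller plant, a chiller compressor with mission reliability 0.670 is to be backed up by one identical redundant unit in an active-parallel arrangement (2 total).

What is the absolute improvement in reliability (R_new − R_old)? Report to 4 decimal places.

R_before = 0.670
R_after = 1 − (1 − 0.670)^2 = 0.8911
ΔR = 0.8911 − 0.670 = 0.2211

0.2211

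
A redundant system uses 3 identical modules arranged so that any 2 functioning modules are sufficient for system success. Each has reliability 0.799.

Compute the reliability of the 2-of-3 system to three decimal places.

0.895

R = Σ_{i=2}^{3} C(3,i) p^i (1−p)^{3−i} with p = 0.799
C(3,2)·0.799^2·0.201^1 = 0.38496
C(3,3)·0.799^3·0.201^0 = 0.51008
Sum = 0.895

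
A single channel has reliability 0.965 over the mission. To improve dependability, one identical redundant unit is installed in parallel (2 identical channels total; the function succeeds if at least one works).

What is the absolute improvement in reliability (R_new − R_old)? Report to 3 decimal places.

0.034

R_before = 0.965
R_after = 1 − (1 − 0.965)^2 = 0.999
ΔR = 0.999 − 0.965 = 0.034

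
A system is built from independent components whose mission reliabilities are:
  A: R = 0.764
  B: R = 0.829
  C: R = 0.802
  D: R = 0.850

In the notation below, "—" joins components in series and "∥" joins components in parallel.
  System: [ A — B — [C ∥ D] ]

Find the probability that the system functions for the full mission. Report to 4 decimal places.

Parallel (C and D): 1 − (1 − 0.802000)(1 − 0.850000) = 0.970300
Series (A, B, and [0.970300]): 0.764000 × 0.829000 × 0.970300 = 0.6145

0.6145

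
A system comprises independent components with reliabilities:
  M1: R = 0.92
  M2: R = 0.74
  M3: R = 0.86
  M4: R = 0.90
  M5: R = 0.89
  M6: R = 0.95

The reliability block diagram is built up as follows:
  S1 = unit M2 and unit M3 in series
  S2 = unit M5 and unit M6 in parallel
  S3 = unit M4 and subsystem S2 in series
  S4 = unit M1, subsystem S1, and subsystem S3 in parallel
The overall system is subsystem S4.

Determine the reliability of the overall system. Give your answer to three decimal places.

Series (M2 and M3): 0.74000 × 0.86000 = 0.63640
Parallel (M5 and M6): 1 − (1 − 0.89000)(1 − 0.95000) = 0.99450
Series (M4 and [0.99450]): 0.90000 × 0.99450 = 0.89505
Parallel (M1, [0.63640], and [0.89505]): 1 − (1 − 0.92000)(1 − 0.63640)(1 − 0.89505) = 0.997

0.997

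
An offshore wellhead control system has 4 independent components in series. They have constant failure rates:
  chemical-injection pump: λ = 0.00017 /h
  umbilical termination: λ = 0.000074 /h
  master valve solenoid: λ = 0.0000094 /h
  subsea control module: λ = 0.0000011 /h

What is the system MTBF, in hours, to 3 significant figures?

3930

Series of exponential components: λ_sys = Σ λ_i
λ_sys = 0.00017 + 0.000074 + 0.0000094 + 0.0000011 = 2.5450e-04 /h
MTBF = 1 / λ_sys = 3930 h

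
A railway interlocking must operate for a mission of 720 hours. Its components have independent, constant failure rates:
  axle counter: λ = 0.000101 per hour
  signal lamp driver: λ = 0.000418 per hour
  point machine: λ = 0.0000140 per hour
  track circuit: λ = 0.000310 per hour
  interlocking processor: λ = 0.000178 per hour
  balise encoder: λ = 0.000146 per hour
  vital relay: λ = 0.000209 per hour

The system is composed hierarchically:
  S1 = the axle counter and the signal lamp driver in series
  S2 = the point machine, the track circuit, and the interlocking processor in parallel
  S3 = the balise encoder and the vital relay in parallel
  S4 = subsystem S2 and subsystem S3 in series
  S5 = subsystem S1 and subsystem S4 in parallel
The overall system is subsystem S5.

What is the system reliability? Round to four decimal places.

0.9956

R(axle counter) = exp(−0.000101 × 720) = 0.929861
R(signal lamp driver) = exp(−0.000418 × 720) = 0.740107
R(point machine) = exp(−0.0000140 × 720) = 0.989971
R(track circuit) = exp(−0.000310 × 720) = 0.799955
R(interlocking processor) = exp(−0.000178 × 720) = 0.879713
R(balise encoder) = exp(−0.000146 × 720) = 0.900216
R(vital relay) = exp(−0.000209 × 720) = 0.860295
Series (axle counter and signal lamp driver): 0.929861 × 0.740107 = 0.688197
Parallel (point machine, track circuit, and interlocking processor): 1 − (1 − 0.989971)(1 − 0.799955)(1 − 0.879713) = 0.999759
Parallel (balise encoder and vital relay): 1 − (1 − 0.900216)(1 − 0.860295) = 0.986060
Series ([0.999759] and [0.986060]): 0.999759 × 0.986060 = 0.985822
Parallel ([0.688197] and [0.985822]): 1 − (1 − 0.688197)(1 − 0.985822) = 0.9956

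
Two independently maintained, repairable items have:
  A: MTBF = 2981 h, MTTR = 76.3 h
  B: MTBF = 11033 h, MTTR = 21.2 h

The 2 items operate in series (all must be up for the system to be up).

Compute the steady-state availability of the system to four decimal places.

0.9732

A(A) = MTBF/(MTBF+MTTR) = 2981/(2981+76.3) = 0.975043
A(B) = MTBF/(MTBF+MTTR) = 11033/(11033+21.2) = 0.998082
Series availability: 0.975043 × 0.998082 = 0.9732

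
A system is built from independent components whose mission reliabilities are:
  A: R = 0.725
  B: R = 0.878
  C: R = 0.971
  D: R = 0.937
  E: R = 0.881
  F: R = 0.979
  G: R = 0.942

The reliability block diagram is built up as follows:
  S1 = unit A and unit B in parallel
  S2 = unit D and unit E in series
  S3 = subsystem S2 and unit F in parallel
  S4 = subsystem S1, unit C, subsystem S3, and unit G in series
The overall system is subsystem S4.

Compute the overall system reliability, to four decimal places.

Parallel (A and B): 1 − (1 − 0.725000)(1 − 0.878000) = 0.966450
Series (D and E): 0.937000 × 0.881000 = 0.825497
Parallel ([0.825497] and F): 1 − (1 − 0.825497)(1 − 0.979000) = 0.996335
Series ([0.966450], C, [0.996335], and G): 0.966450 × 0.971000 × 0.996335 × 0.942000 = 0.8808

0.8808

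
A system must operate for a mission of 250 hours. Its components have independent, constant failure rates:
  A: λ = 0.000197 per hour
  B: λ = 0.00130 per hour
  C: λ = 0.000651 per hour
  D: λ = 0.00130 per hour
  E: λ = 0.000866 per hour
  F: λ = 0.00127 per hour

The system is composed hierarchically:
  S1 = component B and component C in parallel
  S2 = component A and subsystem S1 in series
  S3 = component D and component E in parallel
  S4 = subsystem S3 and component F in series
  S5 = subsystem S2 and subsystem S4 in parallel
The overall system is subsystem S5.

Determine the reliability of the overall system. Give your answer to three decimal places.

R(A) = exp(−0.000197 × 250) = 0.95194
R(B) = exp(−0.00130 × 250) = 0.72253
R(C) = exp(−0.000651 × 250) = 0.84980
R(D) = exp(−0.00130 × 250) = 0.72253
R(E) = exp(−0.000866 × 250) = 0.80533
R(F) = exp(−0.00127 × 250) = 0.72797
Parallel (B and C): 1 − (1 − 0.72253)(1 − 0.84980) = 0.95832
Series (A and [0.95832]): 0.95194 × 0.95832 = 0.91226
Parallel (D and E): 1 − (1 − 0.72253)(1 − 0.80533) = 0.94598
Series ([0.94598] and F): 0.94598 × 0.72797 = 0.68865
Parallel ([0.91226] and [0.68865]): 1 − (1 − 0.91226)(1 − 0.68865) = 0.973

0.973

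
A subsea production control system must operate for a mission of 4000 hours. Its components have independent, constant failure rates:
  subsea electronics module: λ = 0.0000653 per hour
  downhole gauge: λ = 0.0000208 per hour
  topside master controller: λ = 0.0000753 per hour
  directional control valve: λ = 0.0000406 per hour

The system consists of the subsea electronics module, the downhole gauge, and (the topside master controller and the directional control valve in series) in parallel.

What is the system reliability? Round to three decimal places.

R(subsea electronics module) = exp(−0.0000653 × 4000) = 0.77013
R(downhole gauge) = exp(−0.0000208 × 4000) = 0.92017
R(topside master controller) = exp(−0.0000753 × 4000) = 0.73993
R(directional control valve) = exp(−0.0000406 × 4000) = 0.85010
Series (topside master controller and directional control valve): 0.73993 × 0.85010 = 0.62901
Parallel (subsea electronics module, downhole gauge, and [0.62901]): 1 − (1 − 0.77013)(1 − 0.92017)(1 − 0.62901) = 0.993

0.993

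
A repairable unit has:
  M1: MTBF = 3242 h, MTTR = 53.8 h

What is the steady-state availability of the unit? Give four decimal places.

A(M1) = MTBF/(MTBF+MTTR) = 3242/(3242+53.8) = 0.9837

0.9837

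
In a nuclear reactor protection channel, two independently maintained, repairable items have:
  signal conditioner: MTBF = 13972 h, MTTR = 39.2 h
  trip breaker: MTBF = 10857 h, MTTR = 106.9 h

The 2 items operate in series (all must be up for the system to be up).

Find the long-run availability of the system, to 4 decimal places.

0.9875

A(signal conditioner) = MTBF/(MTBF+MTTR) = 13972/(13972+39.2) = 0.997202
A(trip breaker) = MTBF/(MTBF+MTTR) = 10857/(10857+106.9) = 0.990250
Series availability: 0.997202 × 0.990250 = 0.9875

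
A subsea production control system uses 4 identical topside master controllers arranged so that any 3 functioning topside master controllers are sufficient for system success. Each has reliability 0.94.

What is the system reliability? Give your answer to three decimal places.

0.980

R = Σ_{i=3}^{4} C(4,i) p^i (1−p)^{4−i} with p = 0.94
C(4,3)·0.94^3·0.06^1 = 0.19934
C(4,4)·0.94^4·0.06^0 = 0.78075
Sum = 0.980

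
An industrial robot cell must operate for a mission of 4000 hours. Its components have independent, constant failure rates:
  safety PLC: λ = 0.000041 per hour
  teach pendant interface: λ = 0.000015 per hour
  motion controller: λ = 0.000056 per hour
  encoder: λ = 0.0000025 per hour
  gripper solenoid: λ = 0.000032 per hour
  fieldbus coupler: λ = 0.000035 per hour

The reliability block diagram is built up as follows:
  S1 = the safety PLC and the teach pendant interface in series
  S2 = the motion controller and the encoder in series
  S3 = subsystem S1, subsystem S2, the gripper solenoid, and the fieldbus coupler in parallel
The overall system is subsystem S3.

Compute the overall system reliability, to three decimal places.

R(safety PLC) = exp(−0.000041 × 4000) = 0.84874
R(teach pendant interface) = exp(−0.000015 × 4000) = 0.94176
R(motion controller) = exp(−0.000056 × 4000) = 0.79932
R(encoder) = exp(−0.0000025 × 4000) = 0.99005
R(gripper solenoid) = exp(−0.000032 × 4000) = 0.87985
R(fieldbus coupler) = exp(−0.000035 × 4000) = 0.86936
Series (safety PLC and teach pendant interface): 0.84874 × 0.94176 = 0.79931
Series (motion controller and encoder): 0.79932 × 0.99005 = 0.79137
Parallel ([0.79931], [0.79137], gripper solenoid, and fieldbus coupler): 1 − (1 − 0.79931)(1 − 0.79137)(1 − 0.87985)(1 − 0.86936) = 0.999

0.999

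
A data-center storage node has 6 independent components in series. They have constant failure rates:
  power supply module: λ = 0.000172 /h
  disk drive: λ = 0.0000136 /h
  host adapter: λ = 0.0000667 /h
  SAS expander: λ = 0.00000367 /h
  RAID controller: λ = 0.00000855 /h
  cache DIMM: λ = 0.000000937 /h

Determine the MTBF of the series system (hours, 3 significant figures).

Series of exponential components: λ_sys = Σ λ_i
λ_sys = 0.000172 + 0.0000136 + 0.0000667 + 0.00000367 + 0.00000855 + 0.000000937 = 2.6546e-04 /h
MTBF = 1 / λ_sys = 3770 h

3770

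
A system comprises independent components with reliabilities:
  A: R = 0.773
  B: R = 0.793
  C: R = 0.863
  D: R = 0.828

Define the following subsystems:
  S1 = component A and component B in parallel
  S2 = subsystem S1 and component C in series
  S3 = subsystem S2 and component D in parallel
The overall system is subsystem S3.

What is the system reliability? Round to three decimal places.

Parallel (A and B): 1 − (1 − 0.77300)(1 − 0.79300) = 0.95301
Series ([0.95301] and C): 0.95301 × 0.86300 = 0.82245
Parallel ([0.82245] and D): 1 − (1 − 0.82245)(1 − 0.82800) = 0.969

0.969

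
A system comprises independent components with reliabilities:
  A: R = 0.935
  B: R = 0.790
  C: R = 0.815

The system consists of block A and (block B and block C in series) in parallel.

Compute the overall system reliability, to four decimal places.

Series (B and C): 0.790000 × 0.815000 = 0.643850
Parallel (A and [0.643850]): 1 − (1 − 0.935000)(1 − 0.643850) = 0.9769

0.9769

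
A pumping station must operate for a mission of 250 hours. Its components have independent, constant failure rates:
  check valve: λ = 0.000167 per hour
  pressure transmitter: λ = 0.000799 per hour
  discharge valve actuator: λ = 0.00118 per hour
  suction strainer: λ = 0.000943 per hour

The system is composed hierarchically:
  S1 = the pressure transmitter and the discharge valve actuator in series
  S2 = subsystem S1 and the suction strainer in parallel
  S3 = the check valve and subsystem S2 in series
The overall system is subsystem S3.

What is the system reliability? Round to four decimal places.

0.8805

R(check valve) = exp(−0.000167 × 250) = 0.959110
R(pressure transmitter) = exp(−0.000799 × 250) = 0.818935
R(discharge valve actuator) = exp(−0.00118 × 250) = 0.744532
R(suction strainer) = exp(−0.000943 × 250) = 0.789978
Series (pressure transmitter and discharge valve actuator): 0.818935 × 0.744532 = 0.609723
Parallel ([0.609723] and suction strainer): 1 − (1 − 0.609723)(1 − 0.789978) = 0.918033
Series (check valve and [0.918033]): 0.959110 × 0.918033 = 0.8805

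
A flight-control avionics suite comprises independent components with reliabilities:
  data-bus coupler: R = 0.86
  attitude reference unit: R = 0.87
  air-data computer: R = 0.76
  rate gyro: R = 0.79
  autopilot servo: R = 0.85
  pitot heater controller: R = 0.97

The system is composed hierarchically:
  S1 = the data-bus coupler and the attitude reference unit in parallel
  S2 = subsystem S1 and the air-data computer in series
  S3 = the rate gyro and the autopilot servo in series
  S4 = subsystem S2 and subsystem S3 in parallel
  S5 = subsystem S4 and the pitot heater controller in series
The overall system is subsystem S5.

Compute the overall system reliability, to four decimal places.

0.8891

Parallel (data-bus coupler and attitude reference unit): 1 − (1 − 0.860000)(1 − 0.870000) = 0.981800
Series ([0.981800] and air-data computer): 0.981800 × 0.760000 = 0.746168
Series (rate gyro and autopilot servo): 0.790000 × 0.850000 = 0.671500
Parallel ([0.746168] and [0.671500]): 1 − (1 − 0.746168)(1 − 0.671500) = 0.916616
Series ([0.916616] and pitot heater controller): 0.916616 × 0.970000 = 0.8891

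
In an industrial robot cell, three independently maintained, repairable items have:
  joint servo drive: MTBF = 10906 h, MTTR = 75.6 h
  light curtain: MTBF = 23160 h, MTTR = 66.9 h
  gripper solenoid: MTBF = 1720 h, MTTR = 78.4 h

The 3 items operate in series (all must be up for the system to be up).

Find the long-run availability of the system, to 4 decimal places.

0.9471

A(joint servo drive) = MTBF/(MTBF+MTTR) = 10906/(10906+75.6) = 0.993116
A(light curtain) = MTBF/(MTBF+MTTR) = 23160/(23160+66.9) = 0.997120
A(gripper solenoid) = MTBF/(MTBF+MTTR) = 1720/(1720+78.4) = 0.956406
Series availability: 0.993116 × 0.997120 × 0.956406 = 0.9471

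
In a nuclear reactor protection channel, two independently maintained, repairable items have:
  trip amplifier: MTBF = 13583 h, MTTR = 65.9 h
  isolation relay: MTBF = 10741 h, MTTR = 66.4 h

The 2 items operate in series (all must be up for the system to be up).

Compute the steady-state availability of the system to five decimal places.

0.98906

A(trip amplifier) = MTBF/(MTBF+MTTR) = 13583/(13583+65.9) = 0.995172
A(isolation relay) = MTBF/(MTBF+MTTR) = 10741/(10741+66.4) = 0.993856
Series availability: 0.995172 × 0.993856 = 0.98906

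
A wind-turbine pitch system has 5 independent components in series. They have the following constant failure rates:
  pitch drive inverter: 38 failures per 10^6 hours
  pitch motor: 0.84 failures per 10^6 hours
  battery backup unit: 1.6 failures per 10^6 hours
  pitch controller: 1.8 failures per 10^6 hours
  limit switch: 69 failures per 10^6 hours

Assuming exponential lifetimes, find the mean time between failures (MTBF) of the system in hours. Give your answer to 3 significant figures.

Series of exponential components: λ_sys = Σ λ_i
λ_sys = 0.000038 + 0.00000084 + 0.0000016 + 0.0000018 + 0.000069 = 1.1124e-04 /h
MTBF = 1 / λ_sys = 8990 h

8990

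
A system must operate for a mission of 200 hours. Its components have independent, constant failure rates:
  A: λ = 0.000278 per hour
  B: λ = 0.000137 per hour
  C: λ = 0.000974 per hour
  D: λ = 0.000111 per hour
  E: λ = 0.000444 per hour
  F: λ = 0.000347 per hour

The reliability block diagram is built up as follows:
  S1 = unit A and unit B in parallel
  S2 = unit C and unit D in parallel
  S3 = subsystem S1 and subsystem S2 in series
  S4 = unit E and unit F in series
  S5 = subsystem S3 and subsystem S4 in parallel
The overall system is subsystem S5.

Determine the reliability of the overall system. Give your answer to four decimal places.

R(A) = exp(−0.000278 × 200) = 0.945917
R(B) = exp(−0.000137 × 200) = 0.972972
R(C) = exp(−0.000974 × 200) = 0.822999
R(D) = exp(−0.000111 × 200) = 0.978045
R(E) = exp(−0.000444 × 200) = 0.915029
R(F) = exp(−0.000347 × 200) = 0.932953
Parallel (A and B): 1 − (1 − 0.945917)(1 − 0.972972) = 0.998538
Parallel (C and D): 1 − (1 − 0.822999)(1 − 0.978045) = 0.996114
Series ([0.998538] and [0.996114]): 0.998538 × 0.996114 = 0.994658
Series (E and F): 0.915029 × 0.932953 = 0.853679
Parallel ([0.994658] and [0.853679]): 1 − (1 − 0.994658)(1 − 0.853679) = 0.9992

0.9992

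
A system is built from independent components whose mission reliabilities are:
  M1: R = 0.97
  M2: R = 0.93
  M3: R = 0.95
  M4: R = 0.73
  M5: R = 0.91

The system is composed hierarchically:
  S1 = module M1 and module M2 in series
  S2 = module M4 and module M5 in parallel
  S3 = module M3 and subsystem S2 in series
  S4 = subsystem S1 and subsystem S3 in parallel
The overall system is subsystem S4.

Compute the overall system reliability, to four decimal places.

0.9928

Series (M1 and M2): 0.970000 × 0.930000 = 0.902100
Parallel (M4 and M5): 1 − (1 − 0.730000)(1 − 0.910000) = 0.975700
Series (M3 and [0.975700]): 0.950000 × 0.975700 = 0.926915
Parallel ([0.902100] and [0.926915]): 1 − (1 − 0.902100)(1 − 0.926915) = 0.9928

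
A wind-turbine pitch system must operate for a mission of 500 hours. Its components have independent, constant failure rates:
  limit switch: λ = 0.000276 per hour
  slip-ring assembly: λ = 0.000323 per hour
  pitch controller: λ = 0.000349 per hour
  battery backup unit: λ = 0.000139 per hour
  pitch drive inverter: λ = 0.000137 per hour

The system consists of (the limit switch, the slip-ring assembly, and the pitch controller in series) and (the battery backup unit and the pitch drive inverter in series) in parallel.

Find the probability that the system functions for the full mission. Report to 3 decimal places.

R(limit switch) = exp(−0.000276 × 500) = 0.87110
R(slip-ring assembly) = exp(−0.000323 × 500) = 0.85087
R(pitch controller) = exp(−0.000349 × 500) = 0.83988
R(battery backup unit) = exp(−0.000139 × 500) = 0.93286
R(pitch drive inverter) = exp(−0.000137 × 500) = 0.93379
Series (limit switch, slip-ring assembly, and pitch controller): 0.87110 × 0.85087 × 0.83988 = 0.62251
Series (battery backup unit and pitch drive inverter): 0.93286 × 0.93379 = 0.87110
Parallel ([0.62251] and [0.87110]): 1 − (1 − 0.62251)(1 − 0.87110) = 0.951

0.951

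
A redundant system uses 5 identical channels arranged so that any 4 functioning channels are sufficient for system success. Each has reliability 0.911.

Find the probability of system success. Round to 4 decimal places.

R = Σ_{i=4}^{5} C(5,i) p^i (1−p)^{5−i} with p = 0.911
C(5,4)·0.911^4·0.089^1 = 0.306502
C(5,5)·0.911^5·0.089^0 = 0.627468
Sum = 0.9340

0.9340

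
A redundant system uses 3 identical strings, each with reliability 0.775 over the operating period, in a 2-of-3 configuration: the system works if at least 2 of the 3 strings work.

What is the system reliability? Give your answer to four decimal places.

R = Σ_{i=2}^{3} C(3,i) p^i (1−p)^{3−i} with p = 0.775
C(3,2)·0.775^2·0.225^1 = 0.405422
C(3,3)·0.775^3·0.225^0 = 0.465484
Sum = 0.8709

0.8709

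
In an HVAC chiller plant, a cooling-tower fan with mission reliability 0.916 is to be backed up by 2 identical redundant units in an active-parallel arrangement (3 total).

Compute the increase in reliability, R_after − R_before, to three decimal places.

R_before = 0.916
R_after = 1 − (1 − 0.916)^3 = 0.999
ΔR = 0.999 − 0.916 = 0.083

0.083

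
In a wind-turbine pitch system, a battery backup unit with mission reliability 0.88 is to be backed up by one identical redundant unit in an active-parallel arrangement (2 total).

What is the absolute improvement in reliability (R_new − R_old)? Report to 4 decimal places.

0.1056

R_before = 0.88
R_after = 1 − (1 − 0.88)^2 = 0.9856
ΔR = 0.9856 − 0.88 = 0.1056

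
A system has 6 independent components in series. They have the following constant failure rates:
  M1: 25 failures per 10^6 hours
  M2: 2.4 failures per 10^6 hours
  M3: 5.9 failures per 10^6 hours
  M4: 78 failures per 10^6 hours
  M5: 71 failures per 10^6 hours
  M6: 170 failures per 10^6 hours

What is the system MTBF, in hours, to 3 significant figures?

Series of exponential components: λ_sys = Σ λ_i
λ_sys = 0.000025 + 0.0000024 + 0.0000059 + 0.000078 + 0.000071 + 0.00017 = 3.5230e-04 /h
MTBF = 1 / λ_sys = 2840 h

2840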